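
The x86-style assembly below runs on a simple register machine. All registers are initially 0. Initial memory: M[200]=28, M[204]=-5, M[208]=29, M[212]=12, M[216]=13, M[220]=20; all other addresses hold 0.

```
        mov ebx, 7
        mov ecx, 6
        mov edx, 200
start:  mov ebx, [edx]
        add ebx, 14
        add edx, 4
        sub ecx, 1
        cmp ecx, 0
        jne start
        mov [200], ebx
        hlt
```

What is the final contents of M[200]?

34

mov ebx, 7 → ebx=7
mov ecx, 6 → ecx=6
mov edx, 200 → edx=200
mov ebx, [edx] → ebx=M[200]=28
add ebx, 14 → ebx=28+14=42
add edx, 4 → edx=200+4=204
sub ecx, 1 → ecx=6-1=5
cmp ecx, 0  (cmp 5,0)
jne start: taken
mov ebx, [edx] → ebx=M[204]=-5
add ebx, 14 → ebx=(-5)+14=9
add edx, 4 → edx=204+4=208
sub ecx, 1 → ecx=5-1=4
cmp ecx, 0  (cmp 4,0)
jne start: taken
mov ebx, [edx] → ebx=M[208]=29
add ebx, 14 → ebx=29+14=43
add edx, 4 → edx=208+4=212
sub ecx, 1 → ecx=4-1=3
cmp ecx, 0  (cmp 3,0)
jne start: taken
mov ebx, [edx] → ebx=M[212]=12
add ebx, 14 → ebx=12+14=26
add edx, 4 → edx=212+4=216
sub ecx, 1 → ecx=3-1=2
cmp ecx, 0  (cmp 2,0)
jne start: taken
mov ebx, [edx] → ebx=M[216]=13
add ebx, 14 → ebx=13+14=27
add edx, 4 → edx=216+4=220
sub ecx, 1 → ecx=2-1=1
cmp ecx, 0  (cmp 1,0)
jne start: taken
mov ebx, [edx] → ebx=M[220]=20
add ebx, 14 → ebx=20+14=34
add edx, 4 → edx=220+4=224
sub ecx, 1 → ecx=1-1=0
cmp ecx, 0  (cmp 0,0)
jne start: not taken
mov [200], ebx → M[200]=34
halt.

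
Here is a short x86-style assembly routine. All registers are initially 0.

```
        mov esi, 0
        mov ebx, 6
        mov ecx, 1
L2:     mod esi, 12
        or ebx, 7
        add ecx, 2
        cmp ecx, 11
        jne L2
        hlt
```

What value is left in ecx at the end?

11

after mov esi, 0: esi=0
after mov ebx, 6: ebx=6
after mov ecx, 1: ecx=1
after mod esi, 12: esi=0%12=0
after or ebx, 7: ebx=6|7=7
after add ecx, 2: ecx=1+2=3
cmp ecx, 11  (cmp 3,11)
jne L2: taken
after mod esi, 12: esi=0%12=0
after or ebx, 7: ebx=7|7=7
after add ecx, 2: ecx=3+2=5
cmp ecx, 11  (cmp 5,11)
jne L2: taken
after mod esi, 12: esi=0%12=0
after or ebx, 7: ebx=7|7=7
after add ecx, 2: ecx=5+2=7
cmp ecx, 11  (cmp 7,11)
jne L2: taken
after mod esi, 12: esi=0%12=0
after or ebx, 7: ebx=7|7=7
after add ecx, 2: ecx=7+2=9
cmp ecx, 11  (cmp 9,11)
jne L2: taken
after mod esi, 12: esi=0%12=0
after or ebx, 7: ebx=7|7=7
after add ecx, 2: ecx=9+2=11
cmp ecx, 11  (cmp 11,11)
jne L2: not taken
halt.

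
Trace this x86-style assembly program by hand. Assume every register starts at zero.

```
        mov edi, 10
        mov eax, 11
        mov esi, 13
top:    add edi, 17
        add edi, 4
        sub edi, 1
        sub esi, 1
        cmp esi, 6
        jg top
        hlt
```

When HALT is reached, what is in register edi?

150

mov edi, 10 → edi=10
mov eax, 11 → eax=11
mov esi, 13 → esi=13
add edi, 17 → edi=10+17=27
add edi, 4 → edi=27+4=31
sub edi, 1 → edi=31-1=30
sub esi, 1 → esi=13-1=12
cmp esi, 6  (cmp 12,6)
jg top: taken
add edi, 17 → edi=30+17=47
add edi, 4 → edi=47+4=51
sub edi, 1 → edi=51-1=50
sub esi, 1 → esi=12-1=11
cmp esi, 6  (cmp 11,6)
jg top: taken
add edi, 17 → edi=50+17=67
add edi, 4 → edi=67+4=71
sub edi, 1 → edi=71-1=70
sub esi, 1 → esi=11-1=10
cmp esi, 6  (cmp 10,6)
jg top: taken
add edi, 17 → edi=70+17=87
add edi, 4 → edi=87+4=91
sub edi, 1 → edi=91-1=90
sub esi, 1 → esi=10-1=9
cmp esi, 6  (cmp 9,6)
jg top: taken
add edi, 17 → edi=90+17=107
add edi, 4 → edi=107+4=111
sub edi, 1 → edi=111-1=110
sub esi, 1 → esi=9-1=8
cmp esi, 6  (cmp 8,6)
jg top: taken
add edi, 17 → edi=110+17=127
add edi, 4 → edi=127+4=131
sub edi, 1 → edi=131-1=130
sub esi, 1 → esi=8-1=7
cmp esi, 6  (cmp 7,6)
jg top: taken
add edi, 17 → edi=130+17=147
add edi, 4 → edi=147+4=151
sub edi, 1 → edi=151-1=150
sub esi, 1 → esi=7-1=6
cmp esi, 6  (cmp 6,6)
jg top: not taken
halt.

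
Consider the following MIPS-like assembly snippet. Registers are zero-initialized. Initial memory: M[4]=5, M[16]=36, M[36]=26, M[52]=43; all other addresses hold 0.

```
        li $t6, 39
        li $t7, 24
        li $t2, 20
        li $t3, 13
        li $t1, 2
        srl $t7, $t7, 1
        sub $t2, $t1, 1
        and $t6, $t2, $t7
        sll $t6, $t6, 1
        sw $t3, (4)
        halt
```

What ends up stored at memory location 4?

13

after li $t6, 39: $t6=39
after li $t7, 24: $t7=24
after li $t2, 20: $t2=20
after li $t3, 13: $t3=13
after li $t1, 2: $t1=2
after srl $t7, $t7, 1: $t7=24>>1=12
after sub $t2, $t1, 1: $t2=2-1=1
after and $t6, $t2, $t7: $t6=1&12=0
after sll $t6, $t6, 1: $t6=0<<1=0
sw $t3, (4) → M[4]=13
halt.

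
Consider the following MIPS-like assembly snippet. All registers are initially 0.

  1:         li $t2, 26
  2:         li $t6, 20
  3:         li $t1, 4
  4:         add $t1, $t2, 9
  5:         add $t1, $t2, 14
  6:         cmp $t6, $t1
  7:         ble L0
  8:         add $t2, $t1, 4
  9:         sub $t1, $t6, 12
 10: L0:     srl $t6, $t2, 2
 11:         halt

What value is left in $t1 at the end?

40

li $t2, 26 → $t2=26
li $t6, 20 → $t6=20
li $t1, 4 → $t1=4
add $t1, $t2, 9 → $t1=26+9=35
add $t1, $t2, 14 → $t1=26+14=40
cmp $t6, $t1  (cmp 20,40)
ble L0: taken
srl $t6, $t2, 2 → $t6=26>>2=6
halt.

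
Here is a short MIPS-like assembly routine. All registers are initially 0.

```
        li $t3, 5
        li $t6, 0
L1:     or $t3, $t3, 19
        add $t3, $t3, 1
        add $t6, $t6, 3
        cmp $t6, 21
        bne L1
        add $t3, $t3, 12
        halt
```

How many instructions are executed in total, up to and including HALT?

39

$t3=5
$t6=0
$t3=5|19=23
$t3=23+1=24
$t6=0+3=3
cmp $t6, 21  (cmp 3,21)
bne L1: taken
$t3=24|19=27
$t3=27+1=28
$t6=3+3=6
cmp $t6, 21  (cmp 6,21)
bne L1: taken
$t3=28|19=31
$t3=31+1=32
$t6=6+3=9
cmp $t6, 21  (cmp 9,21)
bne L1: taken
$t3=32|19=51
$t3=51+1=52
$t6=9+3=12
cmp $t6, 21  (cmp 12,21)
bne L1: taken
$t3=52|19=55
$t3=55+1=56
$t6=12+3=15
cmp $t6, 21  (cmp 15,21)
bne L1: taken
$t3=56|19=59
$t3=59+1=60
$t6=15+3=18
cmp $t6, 21  (cmp 18,21)
bne L1: taken
$t3=60|19=63
$t3=63+1=64
$t6=18+3=21
cmp $t6, 21  (cmp 21,21)
bne L1: not taken
$t3=64+12=76
halt.
Total executed instructions: 39.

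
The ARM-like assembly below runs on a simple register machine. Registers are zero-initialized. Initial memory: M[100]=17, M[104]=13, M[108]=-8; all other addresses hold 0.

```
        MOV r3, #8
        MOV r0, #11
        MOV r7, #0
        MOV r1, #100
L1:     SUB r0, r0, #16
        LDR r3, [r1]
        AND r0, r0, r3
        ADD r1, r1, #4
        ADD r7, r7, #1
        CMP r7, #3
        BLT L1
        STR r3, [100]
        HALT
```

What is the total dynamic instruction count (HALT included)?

after MOV r3, #8: r3=8
after MOV r0, #11: r0=11
after MOV r7, #0: r7=0
after MOV r1, #100: r1=100
after SUB r0, r0, #16: r0=11-16=-5
after LDR r3, [r1]: r3=M[100]=17
after AND r0, r0, r3: r0=(-5)&17=17
after ADD r1, r1, #4: r1=100+4=104
after ADD r7, r7, #1: r7=0+1=1
CMP r7, #3  (cmp 1,3)
BLT L1: taken
after SUB r0, r0, #16: r0=17-16=1
after LDR r3, [r1]: r3=M[104]=13
after AND r0, r0, r3: r0=1&13=1
after ADD r1, r1, #4: r1=104+4=108
after ADD r7, r7, #1: r7=1+1=2
CMP r7, #3  (cmp 2,3)
BLT L1: taken
after SUB r0, r0, #16: r0=1-16=-15
after LDR r3, [r1]: r3=M[108]=-8
after AND r0, r0, r3: r0=(-15)&(-8)=-16
after ADD r1, r1, #4: r1=108+4=112
after ADD r7, r7, #1: r7=2+1=3
CMP r7, #3  (cmp 3,3)
BLT L1: not taken
STR r3, [100] → M[100]=-8
halt.
Total executed instructions: 27.

27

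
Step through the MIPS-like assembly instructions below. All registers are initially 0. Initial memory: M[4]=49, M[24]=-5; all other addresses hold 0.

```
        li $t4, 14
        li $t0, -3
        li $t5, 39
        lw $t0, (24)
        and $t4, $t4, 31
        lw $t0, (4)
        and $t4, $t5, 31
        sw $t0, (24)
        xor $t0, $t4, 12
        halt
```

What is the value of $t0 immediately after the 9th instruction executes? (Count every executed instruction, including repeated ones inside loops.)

11

after li $t4, 14: $t4=14
after li $t0, -3: $t0=-3
after li $t5, 39: $t5=39
after lw $t0, (24): $t0=M[24]=-5
after and $t4, $t4, 31: $t4=14&31=14
after lw $t0, (4): $t0=M[4]=49
after and $t4, $t5, 31: $t4=39&31=7
sw $t0, (24) → M[24]=49
after xor $t0, $t4, 12: $t0=7^12=11
After step 9: $t0 = 11.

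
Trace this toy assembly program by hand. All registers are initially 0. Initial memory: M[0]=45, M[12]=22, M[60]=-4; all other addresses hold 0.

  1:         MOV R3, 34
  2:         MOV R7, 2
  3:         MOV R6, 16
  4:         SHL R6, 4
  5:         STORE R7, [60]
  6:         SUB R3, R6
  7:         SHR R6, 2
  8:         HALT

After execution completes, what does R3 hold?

after MOV R3, 34: R3=34
after MOV R7, 2: R7=2
after MOV R6, 16: R6=16
after SHL R6, 4: R6=16<<4=256
STORE R7, [60] → M[60]=2
after SUB R3, R6: R3=34-256=-222
after SHR R6, 2: R6=256>>2=64
halt.

-222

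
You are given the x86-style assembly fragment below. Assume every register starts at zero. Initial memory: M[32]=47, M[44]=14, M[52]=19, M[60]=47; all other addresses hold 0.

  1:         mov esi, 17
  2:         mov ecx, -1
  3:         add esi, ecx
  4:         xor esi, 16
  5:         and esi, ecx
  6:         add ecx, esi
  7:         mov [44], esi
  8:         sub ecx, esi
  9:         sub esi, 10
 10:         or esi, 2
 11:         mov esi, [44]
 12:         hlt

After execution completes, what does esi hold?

0

esi=17
ecx=-1
esi=17+(-1)=16
esi=16^16=0
esi=0&(-1)=0
ecx=(-1)+0=-1
mov [44], esi → M[44]=0
ecx=(-1)-0=-1
esi=0-10=-10
esi=(-10)|2=-10
esi=M[44]=0
halt.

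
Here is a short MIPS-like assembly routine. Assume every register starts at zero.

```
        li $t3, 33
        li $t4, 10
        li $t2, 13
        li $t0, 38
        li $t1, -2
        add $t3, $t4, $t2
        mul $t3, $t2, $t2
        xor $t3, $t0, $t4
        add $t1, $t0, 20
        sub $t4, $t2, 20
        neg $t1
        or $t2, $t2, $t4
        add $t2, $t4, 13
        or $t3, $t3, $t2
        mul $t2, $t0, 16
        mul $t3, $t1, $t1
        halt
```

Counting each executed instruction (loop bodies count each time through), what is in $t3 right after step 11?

after li $t3, 33: $t3=33
after li $t4, 10: $t4=10
after li $t2, 13: $t2=13
after li $t0, 38: $t0=38
after li $t1, -2: $t1=-2
after add $t3, $t4, $t2: $t3=10+13=23
after mul $t3, $t2, $t2: $t3=13*13=169
after xor $t3, $t0, $t4: $t3=38^10=44
after add $t1, $t0, 20: $t1=38+20=58
after sub $t4, $t2, 20: $t4=13-20=-7
after neg $t1: $t1=-(58)=-58
After step 11: $t3 = 44.

44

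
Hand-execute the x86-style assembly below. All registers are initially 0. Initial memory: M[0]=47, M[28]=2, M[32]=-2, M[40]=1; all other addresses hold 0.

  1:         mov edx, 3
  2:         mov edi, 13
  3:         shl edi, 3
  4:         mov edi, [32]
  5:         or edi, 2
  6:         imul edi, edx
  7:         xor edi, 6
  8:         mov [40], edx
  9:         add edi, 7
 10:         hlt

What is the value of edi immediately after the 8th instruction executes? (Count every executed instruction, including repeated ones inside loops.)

-4

after mov edx, 3: edx=3
after mov edi, 13: edi=13
after shl edi, 3: edi=13<<3=104
after mov edi, [32]: edi=M[32]=-2
after or edi, 2: edi=(-2)|2=-2
after imul edi, edx: edi=(-2)*3=-6
after xor edi, 6: edi=(-6)^6=-4
mov [40], edx → M[40]=3
After step 8: edi = -4.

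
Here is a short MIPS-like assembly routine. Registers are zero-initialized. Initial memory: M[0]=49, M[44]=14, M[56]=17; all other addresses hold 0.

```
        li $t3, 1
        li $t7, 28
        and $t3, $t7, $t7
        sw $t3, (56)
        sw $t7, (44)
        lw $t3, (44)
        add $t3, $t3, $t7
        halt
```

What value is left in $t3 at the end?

$t3=1
$t7=28
$t3=28&28=28
sw $t3, (56) → M[56]=28
sw $t7, (44) → M[44]=28
$t3=M[44]=28
$t3=28+28=56
halt.

56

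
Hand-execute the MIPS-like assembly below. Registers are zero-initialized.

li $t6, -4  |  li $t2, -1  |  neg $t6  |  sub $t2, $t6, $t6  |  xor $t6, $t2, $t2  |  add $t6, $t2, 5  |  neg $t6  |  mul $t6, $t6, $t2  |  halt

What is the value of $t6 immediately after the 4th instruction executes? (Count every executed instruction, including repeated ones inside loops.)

4

li $t6, -4 → $t6=-4
li $t2, -1 → $t2=-1
neg $t6 → $t6=-(-4)=4
sub $t2, $t6, $t6 → $t2=4-4=0
After step 4: $t6 = 4.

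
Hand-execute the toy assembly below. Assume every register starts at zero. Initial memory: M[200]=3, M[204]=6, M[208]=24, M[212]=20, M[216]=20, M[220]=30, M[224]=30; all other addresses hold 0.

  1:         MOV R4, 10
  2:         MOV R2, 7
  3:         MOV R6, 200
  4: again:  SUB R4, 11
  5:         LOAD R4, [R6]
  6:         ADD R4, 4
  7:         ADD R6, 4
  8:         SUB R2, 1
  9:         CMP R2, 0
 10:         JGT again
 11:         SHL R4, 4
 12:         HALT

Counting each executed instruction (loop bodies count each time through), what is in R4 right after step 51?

MOV R4, 10 → R4=10
MOV R2, 7 → R2=7
MOV R6, 200 → R6=200
SUB R4, 11 → R4=10-11=-1
LOAD R4, [R6] → R4=M[200]=3
ADD R4, 4 → R4=3+4=7
ADD R6, 4 → R6=200+4=204
SUB R2, 1 → R2=7-1=6
CMP R2, 0  (cmp 6,0)
JGT again: taken
SUB R4, 11 → R4=7-11=-4
LOAD R4, [R6] → R4=M[204]=6
ADD R4, 4 → R4=6+4=10
ADD R6, 4 → R6=204+4=208
SUB R2, 1 → R2=6-1=5
CMP R2, 0  (cmp 5,0)
JGT again: taken
SUB R4, 11 → R4=10-11=-1
LOAD R4, [R6] → R4=M[208]=24
ADD R4, 4 → R4=24+4=28
ADD R6, 4 → R6=208+4=212
SUB R2, 1 → R2=5-1=4
CMP R2, 0  (cmp 4,0)
JGT again: taken
SUB R4, 11 → R4=28-11=17
LOAD R4, [R6] → R4=M[212]=20
ADD R4, 4 → R4=20+4=24
ADD R6, 4 → R6=212+4=216
SUB R2, 1 → R2=4-1=3
CMP R2, 0  (cmp 3,0)
JGT again: taken
SUB R4, 11 → R4=24-11=13
LOAD R4, [R6] → R4=M[216]=20
ADD R4, 4 → R4=20+4=24
ADD R6, 4 → R6=216+4=220
SUB R2, 1 → R2=3-1=2
CMP R2, 0  (cmp 2,0)
JGT again: taken
SUB R4, 11 → R4=24-11=13
LOAD R4, [R6] → R4=M[220]=30
ADD R4, 4 → R4=30+4=34
ADD R6, 4 → R6=220+4=224
SUB R2, 1 → R2=2-1=1
CMP R2, 0  (cmp 1,0)
JGT again: taken
SUB R4, 11 → R4=34-11=23
LOAD R4, [R6] → R4=M[224]=30
ADD R4, 4 → R4=30+4=34
ADD R6, 4 → R6=224+4=228
SUB R2, 1 → R2=1-1=0
CMP R2, 0  (cmp 0,0)
After step 51: R4 = 34.

34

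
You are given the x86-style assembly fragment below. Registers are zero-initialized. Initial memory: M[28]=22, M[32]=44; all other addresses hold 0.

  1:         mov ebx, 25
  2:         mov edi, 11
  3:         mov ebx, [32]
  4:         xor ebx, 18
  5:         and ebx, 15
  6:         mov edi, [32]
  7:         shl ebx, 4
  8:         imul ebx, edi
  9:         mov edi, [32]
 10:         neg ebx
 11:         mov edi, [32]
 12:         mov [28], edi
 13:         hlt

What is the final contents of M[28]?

mov ebx, 25 → ebx=25
mov edi, 11 → edi=11
mov ebx, [32] → ebx=M[32]=44
xor ebx, 18 → ebx=44^18=62
and ebx, 15 → ebx=62&15=14
mov edi, [32] → edi=M[32]=44
shl ebx, 4 → ebx=14<<4=224
imul ebx, edi → ebx=224*44=9856
mov edi, [32] → edi=M[32]=44
neg ebx → ebx=-(9856)=-9856
mov edi, [32] → edi=M[32]=44
mov [28], edi → M[28]=44
halt.

44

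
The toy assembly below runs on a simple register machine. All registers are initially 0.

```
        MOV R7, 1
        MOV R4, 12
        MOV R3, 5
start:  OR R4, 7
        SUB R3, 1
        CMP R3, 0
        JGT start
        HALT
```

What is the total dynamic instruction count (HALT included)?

after MOV R7, 1: R7=1
after MOV R4, 12: R4=12
after MOV R3, 5: R3=5
after OR R4, 7: R4=12|7=15
after SUB R3, 1: R3=5-1=4
CMP R3, 0  (cmp 4,0)
JGT start: taken
after OR R4, 7: R4=15|7=15
after SUB R3, 1: R3=4-1=3
CMP R3, 0  (cmp 3,0)
JGT start: taken
after OR R4, 7: R4=15|7=15
after SUB R3, 1: R3=3-1=2
CMP R3, 0  (cmp 2,0)
JGT start: taken
after OR R4, 7: R4=15|7=15
after SUB R3, 1: R3=2-1=1
CMP R3, 0  (cmp 1,0)
JGT start: taken
after OR R4, 7: R4=15|7=15
after SUB R3, 1: R3=1-1=0
CMP R3, 0  (cmp 0,0)
JGT start: not taken
halt.
Total executed instructions: 24.

24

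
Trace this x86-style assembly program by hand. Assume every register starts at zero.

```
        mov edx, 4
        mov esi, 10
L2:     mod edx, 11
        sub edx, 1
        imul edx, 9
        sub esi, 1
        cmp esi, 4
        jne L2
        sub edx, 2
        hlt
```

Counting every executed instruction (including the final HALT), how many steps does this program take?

mov edx, 4 → edx=4
mov esi, 10 → esi=10
mod edx, 11 → edx=4%11=4
sub edx, 1 → edx=4-1=3
imul edx, 9 → edx=3*9=27
sub esi, 1 → esi=10-1=9
cmp esi, 4  (cmp 9,4)
jne L2: taken
mod edx, 11 → edx=27%11=5
sub edx, 1 → edx=5-1=4
imul edx, 9 → edx=4*9=36
sub esi, 1 → esi=9-1=8
cmp esi, 4  (cmp 8,4)
jne L2: taken
mod edx, 11 → edx=36%11=3
sub edx, 1 → edx=3-1=2
imul edx, 9 → edx=2*9=18
sub esi, 1 → esi=8-1=7
cmp esi, 4  (cmp 7,4)
jne L2: taken
mod edx, 11 → edx=18%11=7
sub edx, 1 → edx=7-1=6
imul edx, 9 → edx=6*9=54
sub esi, 1 → esi=7-1=6
cmp esi, 4  (cmp 6,4)
jne L2: taken
mod edx, 11 → edx=54%11=10
sub edx, 1 → edx=10-1=9
imul edx, 9 → edx=9*9=81
sub esi, 1 → esi=6-1=5
cmp esi, 4  (cmp 5,4)
jne L2: taken
mod edx, 11 → edx=81%11=4
sub edx, 1 → edx=4-1=3
imul edx, 9 → edx=3*9=27
sub esi, 1 → esi=5-1=4
cmp esi, 4  (cmp 4,4)
jne L2: not taken
sub edx, 2 → edx=27-2=25
halt.
Total executed instructions: 40.

40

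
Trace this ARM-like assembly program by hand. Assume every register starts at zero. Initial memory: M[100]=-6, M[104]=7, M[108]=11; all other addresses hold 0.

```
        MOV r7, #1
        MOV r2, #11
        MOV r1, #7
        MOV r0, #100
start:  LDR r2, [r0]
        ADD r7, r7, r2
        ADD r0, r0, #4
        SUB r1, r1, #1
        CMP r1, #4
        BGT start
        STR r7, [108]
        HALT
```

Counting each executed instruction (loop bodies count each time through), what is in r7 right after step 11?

-5

r7=1
r2=11
r1=7
r0=100
r2=M[100]=-6
r7=1+(-6)=-5
r0=100+4=104
r1=7-1=6
CMP r1, #4  (cmp 6,4)
BGT start: taken
r2=M[104]=7
After step 11: r7 = -5.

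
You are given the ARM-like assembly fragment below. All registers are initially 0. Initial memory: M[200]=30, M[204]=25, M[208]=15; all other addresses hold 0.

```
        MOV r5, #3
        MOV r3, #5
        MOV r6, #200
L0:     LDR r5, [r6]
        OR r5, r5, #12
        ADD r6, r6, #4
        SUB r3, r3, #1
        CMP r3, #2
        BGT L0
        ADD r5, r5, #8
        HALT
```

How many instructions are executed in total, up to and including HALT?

23

after MOV r5, #3: r5=3
after MOV r3, #5: r3=5
after MOV r6, #200: r6=200
after LDR r5, [r6]: r5=M[200]=30
after OR r5, r5, #12: r5=30|12=30
after ADD r6, r6, #4: r6=200+4=204
after SUB r3, r3, #1: r3=5-1=4
CMP r3, #2  (cmp 4,2)
BGT L0: taken
after LDR r5, [r6]: r5=M[204]=25
after OR r5, r5, #12: r5=25|12=29
after ADD r6, r6, #4: r6=204+4=208
after SUB r3, r3, #1: r3=4-1=3
CMP r3, #2  (cmp 3,2)
BGT L0: taken
after LDR r5, [r6]: r5=M[208]=15
after OR r5, r5, #12: r5=15|12=15
after ADD r6, r6, #4: r6=208+4=212
after SUB r3, r3, #1: r3=3-1=2
CMP r3, #2  (cmp 2,2)
BGT L0: not taken
after ADD r5, r5, #8: r5=15+8=23
halt.
Total executed instructions: 23.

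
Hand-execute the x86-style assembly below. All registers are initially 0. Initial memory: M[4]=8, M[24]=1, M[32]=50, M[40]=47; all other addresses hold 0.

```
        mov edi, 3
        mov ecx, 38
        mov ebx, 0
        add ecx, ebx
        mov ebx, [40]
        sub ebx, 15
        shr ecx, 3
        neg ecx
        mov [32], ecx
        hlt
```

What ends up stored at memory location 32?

after mov edi, 3: edi=3
after mov ecx, 38: ecx=38
after mov ebx, 0: ebx=0
after add ecx, ebx: ecx=38+0=38
after mov ebx, [40]: ebx=M[40]=47
after sub ebx, 15: ebx=47-15=32
after shr ecx, 3: ecx=38>>3=4
after neg ecx: ecx=-(4)=-4
mov [32], ecx → M[32]=-4
halt.

-4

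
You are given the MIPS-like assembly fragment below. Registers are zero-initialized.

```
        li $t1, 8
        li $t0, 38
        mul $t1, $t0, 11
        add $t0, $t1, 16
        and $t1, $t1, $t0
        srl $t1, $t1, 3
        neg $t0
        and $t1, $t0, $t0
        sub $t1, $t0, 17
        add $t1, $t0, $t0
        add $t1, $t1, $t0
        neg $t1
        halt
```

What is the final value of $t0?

-434

li $t1, 8 → $t1=8
li $t0, 38 → $t0=38
mul $t1, $t0, 11 → $t1=38*11=418
add $t0, $t1, 16 → $t0=418+16=434
and $t1, $t1, $t0 → $t1=418&434=418
srl $t1, $t1, 3 → $t1=418>>3=52
neg $t0 → $t0=-(434)=-434
and $t1, $t0, $t0 → $t1=(-434)&(-434)=-434
sub $t1, $t0, 17 → $t1=(-434)-17=-451
add $t1, $t0, $t0 → $t1=(-434)+(-434)=-868
add $t1, $t1, $t0 → $t1=(-868)+(-434)=-1302
neg $t1 → $t1=-(-1302)=1302
halt.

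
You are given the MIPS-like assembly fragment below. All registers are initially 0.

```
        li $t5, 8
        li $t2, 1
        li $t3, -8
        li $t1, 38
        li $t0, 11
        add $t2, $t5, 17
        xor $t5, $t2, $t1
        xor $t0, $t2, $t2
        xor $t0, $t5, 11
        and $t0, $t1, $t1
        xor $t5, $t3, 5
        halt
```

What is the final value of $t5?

after li $t5, 8: $t5=8
after li $t2, 1: $t2=1
after li $t3, -8: $t3=-8
after li $t1, 38: $t1=38
after li $t0, 11: $t0=11
after add $t2, $t5, 17: $t2=8+17=25
after xor $t5, $t2, $t1: $t5=25^38=63
after xor $t0, $t2, $t2: $t0=25^25=0
after xor $t0, $t5, 11: $t0=63^11=52
after and $t0, $t1, $t1: $t0=38&38=38
after xor $t5, $t3, 5: $t5=(-8)^5=-3
halt.

-3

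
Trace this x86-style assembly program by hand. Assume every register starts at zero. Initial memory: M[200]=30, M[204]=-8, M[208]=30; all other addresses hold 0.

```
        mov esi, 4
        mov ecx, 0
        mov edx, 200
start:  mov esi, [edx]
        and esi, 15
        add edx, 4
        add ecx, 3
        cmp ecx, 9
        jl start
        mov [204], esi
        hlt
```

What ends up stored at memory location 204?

mov esi, 4 → esi=4
mov ecx, 0 → ecx=0
mov edx, 200 → edx=200
mov esi, [edx] → esi=M[200]=30
and esi, 15 → esi=30&15=14
add edx, 4 → edx=200+4=204
add ecx, 3 → ecx=0+3=3
cmp ecx, 9  (cmp 3,9)
jl start: taken
mov esi, [edx] → esi=M[204]=-8
and esi, 15 → esi=(-8)&15=8
add edx, 4 → edx=204+4=208
add ecx, 3 → ecx=3+3=6
cmp ecx, 9  (cmp 6,9)
jl start: taken
mov esi, [edx] → esi=M[208]=30
and esi, 15 → esi=30&15=14
add edx, 4 → edx=208+4=212
add ecx, 3 → ecx=6+3=9
cmp ecx, 9  (cmp 9,9)
jl start: not taken
mov [204], esi → M[204]=14
halt.

14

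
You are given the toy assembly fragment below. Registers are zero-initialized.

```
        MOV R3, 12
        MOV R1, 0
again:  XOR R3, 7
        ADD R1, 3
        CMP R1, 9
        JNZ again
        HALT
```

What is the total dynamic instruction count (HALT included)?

MOV R3, 12 → R3=12
MOV R1, 0 → R1=0
XOR R3, 7 → R3=12^7=11
ADD R1, 3 → R1=0+3=3
CMP R1, 9  (cmp 3,9)
JNZ again: taken
XOR R3, 7 → R3=11^7=12
ADD R1, 3 → R1=3+3=6
CMP R1, 9  (cmp 6,9)
JNZ again: taken
XOR R3, 7 → R3=12^7=11
ADD R1, 3 → R1=6+3=9
CMP R1, 9  (cmp 9,9)
JNZ again: not taken
halt.
Total executed instructions: 15.

15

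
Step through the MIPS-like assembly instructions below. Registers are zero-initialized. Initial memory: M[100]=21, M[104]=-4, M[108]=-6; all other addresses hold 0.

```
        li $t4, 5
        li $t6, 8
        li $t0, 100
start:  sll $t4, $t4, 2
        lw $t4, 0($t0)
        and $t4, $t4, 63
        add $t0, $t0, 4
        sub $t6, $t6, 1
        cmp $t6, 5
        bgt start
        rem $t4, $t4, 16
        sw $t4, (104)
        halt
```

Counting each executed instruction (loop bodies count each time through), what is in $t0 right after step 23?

after li $t4, 5: $t4=5
after li $t6, 8: $t6=8
after li $t0, 100: $t0=100
after sll $t4, $t4, 2: $t4=5<<2=20
after lw $t4, 0($t0): $t4=M[100]=21
after and $t4, $t4, 63: $t4=21&63=21
after add $t0, $t0, 4: $t0=100+4=104
after sub $t6, $t6, 1: $t6=8-1=7
cmp $t6, 5  (cmp 7,5)
bgt start: taken
after sll $t4, $t4, 2: $t4=21<<2=84
after lw $t4, 0($t0): $t4=M[104]=-4
after and $t4, $t4, 63: $t4=(-4)&63=60
after add $t0, $t0, 4: $t0=104+4=108
after sub $t6, $t6, 1: $t6=7-1=6
cmp $t6, 5  (cmp 6,5)
bgt start: taken
after sll $t4, $t4, 2: $t4=60<<2=240
after lw $t4, 0($t0): $t4=M[108]=-6
after and $t4, $t4, 63: $t4=(-6)&63=58
after add $t0, $t0, 4: $t0=108+4=112
after sub $t6, $t6, 1: $t6=6-1=5
cmp $t6, 5  (cmp 5,5)
After step 23: $t0 = 112.

112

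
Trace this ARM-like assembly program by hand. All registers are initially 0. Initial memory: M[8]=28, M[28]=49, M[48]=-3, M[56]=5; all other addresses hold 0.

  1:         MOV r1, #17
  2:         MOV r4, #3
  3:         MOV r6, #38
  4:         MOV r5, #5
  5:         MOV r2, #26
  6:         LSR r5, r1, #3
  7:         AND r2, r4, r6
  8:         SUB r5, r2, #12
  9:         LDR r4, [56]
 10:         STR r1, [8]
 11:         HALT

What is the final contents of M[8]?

MOV r1, #17 → r1=17
MOV r4, #3 → r4=3
MOV r6, #38 → r6=38
MOV r5, #5 → r5=5
MOV r2, #26 → r2=26
LSR r5, r1, #3 → r5=17>>3=2
AND r2, r4, r6 → r2=3&38=2
SUB r5, r2, #12 → r5=2-12=-10
LDR r4, [56] → r4=M[56]=5
STR r1, [8] → M[8]=17
halt.

17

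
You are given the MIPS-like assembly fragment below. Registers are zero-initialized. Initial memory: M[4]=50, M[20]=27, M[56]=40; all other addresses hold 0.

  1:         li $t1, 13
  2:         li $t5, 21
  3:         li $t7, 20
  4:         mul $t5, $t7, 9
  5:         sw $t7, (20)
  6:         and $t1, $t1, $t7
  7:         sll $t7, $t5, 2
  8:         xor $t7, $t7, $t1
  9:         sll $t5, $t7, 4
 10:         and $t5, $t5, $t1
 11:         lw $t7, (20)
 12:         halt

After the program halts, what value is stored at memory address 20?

li $t1, 13 → $t1=13
li $t5, 21 → $t5=21
li $t7, 20 → $t7=20
mul $t5, $t7, 9 → $t5=20*9=180
sw $t7, (20) → M[20]=20
and $t1, $t1, $t7 → $t1=13&20=4
sll $t7, $t5, 2 → $t7=180<<2=720
xor $t7, $t7, $t1 → $t7=720^4=724
sll $t5, $t7, 4 → $t5=724<<4=11584
and $t5, $t5, $t1 → $t5=11584&4=0
lw $t7, (20) → $t7=M[20]=20
halt.

20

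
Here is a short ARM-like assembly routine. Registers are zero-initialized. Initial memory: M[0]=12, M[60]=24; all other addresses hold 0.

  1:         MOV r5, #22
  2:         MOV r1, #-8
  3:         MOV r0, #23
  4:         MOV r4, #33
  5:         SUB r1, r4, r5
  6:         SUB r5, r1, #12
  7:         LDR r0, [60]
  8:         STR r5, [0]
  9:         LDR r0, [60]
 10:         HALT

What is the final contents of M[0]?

-1

r5=22
r1=-8
r0=23
r4=33
r1=33-22=11
r5=11-12=-1
r0=M[60]=24
STR r5, [0] → M[0]=-1
r0=M[60]=24
halt.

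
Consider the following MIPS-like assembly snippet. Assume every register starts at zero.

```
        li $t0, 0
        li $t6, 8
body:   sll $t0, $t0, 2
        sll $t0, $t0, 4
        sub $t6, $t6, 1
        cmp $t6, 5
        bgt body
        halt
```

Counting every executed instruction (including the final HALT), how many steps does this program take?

18

after li $t0, 0: $t0=0
after li $t6, 8: $t6=8
after sll $t0, $t0, 2: $t0=0<<2=0
after sll $t0, $t0, 4: $t0=0<<4=0
after sub $t6, $t6, 1: $t6=8-1=7
cmp $t6, 5  (cmp 7,5)
bgt body: taken
after sll $t0, $t0, 2: $t0=0<<2=0
after sll $t0, $t0, 4: $t0=0<<4=0
after sub $t6, $t6, 1: $t6=7-1=6
cmp $t6, 5  (cmp 6,5)
bgt body: taken
after sll $t0, $t0, 2: $t0=0<<2=0
after sll $t0, $t0, 4: $t0=0<<4=0
after sub $t6, $t6, 1: $t6=6-1=5
cmp $t6, 5  (cmp 5,5)
bgt body: not taken
halt.
Total executed instructions: 18.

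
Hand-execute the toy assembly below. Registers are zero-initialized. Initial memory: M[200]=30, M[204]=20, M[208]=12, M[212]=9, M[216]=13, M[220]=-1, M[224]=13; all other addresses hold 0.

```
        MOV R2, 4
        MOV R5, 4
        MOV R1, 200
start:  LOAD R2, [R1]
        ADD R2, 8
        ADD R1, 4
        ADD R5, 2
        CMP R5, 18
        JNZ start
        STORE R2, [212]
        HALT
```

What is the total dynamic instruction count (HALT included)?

47

after MOV R2, 4: R2=4
after MOV R5, 4: R5=4
after MOV R1, 200: R1=200
after LOAD R2, [R1]: R2=M[200]=30
after ADD R2, 8: R2=30+8=38
after ADD R1, 4: R1=200+4=204
after ADD R5, 2: R5=4+2=6
CMP R5, 18  (cmp 6,18)
JNZ start: taken
after LOAD R2, [R1]: R2=M[204]=20
after ADD R2, 8: R2=20+8=28
after ADD R1, 4: R1=204+4=208
after ADD R5, 2: R5=6+2=8
CMP R5, 18  (cmp 8,18)
JNZ start: taken
after LOAD R2, [R1]: R2=M[208]=12
after ADD R2, 8: R2=12+8=20
after ADD R1, 4: R1=208+4=212
after ADD R5, 2: R5=8+2=10
CMP R5, 18  (cmp 10,18)
JNZ start: taken
after LOAD R2, [R1]: R2=M[212]=9
after ADD R2, 8: R2=9+8=17
after ADD R1, 4: R1=212+4=216
after ADD R5, 2: R5=10+2=12
CMP R5, 18  (cmp 12,18)
JNZ start: taken
after LOAD R2, [R1]: R2=M[216]=13
after ADD R2, 8: R2=13+8=21
after ADD R1, 4: R1=216+4=220
after ADD R5, 2: R5=12+2=14
CMP R5, 18  (cmp 14,18)
JNZ start: taken
after LOAD R2, [R1]: R2=M[220]=-1
after ADD R2, 8: R2=(-1)+8=7
after ADD R1, 4: R1=220+4=224
after ADD R5, 2: R5=14+2=16
CMP R5, 18  (cmp 16,18)
JNZ start: taken
after LOAD R2, [R1]: R2=M[224]=13
after ADD R2, 8: R2=13+8=21
after ADD R1, 4: R1=224+4=228
after ADD R5, 2: R5=16+2=18
CMP R5, 18  (cmp 18,18)
JNZ start: not taken
STORE R2, [212] → M[212]=21
halt.
Total executed instructions: 47.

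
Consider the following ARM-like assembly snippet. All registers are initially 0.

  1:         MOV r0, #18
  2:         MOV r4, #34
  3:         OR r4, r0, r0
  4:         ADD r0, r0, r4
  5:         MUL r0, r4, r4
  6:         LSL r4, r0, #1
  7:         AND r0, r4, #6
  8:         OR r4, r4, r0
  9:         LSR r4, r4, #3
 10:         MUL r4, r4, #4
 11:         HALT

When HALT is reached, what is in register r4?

324

MOV r0, #18 → r0=18
MOV r4, #34 → r4=34
OR r4, r0, r0 → r4=18|18=18
ADD r0, r0, r4 → r0=18+18=36
MUL r0, r4, r4 → r0=18*18=324
LSL r4, r0, #1 → r4=324<<1=648
AND r0, r4, #6 → r0=648&6=0
OR r4, r4, r0 → r4=648|0=648
LSR r4, r4, #3 → r4=648>>3=81
MUL r4, r4, #4 → r4=81*4=324
halt.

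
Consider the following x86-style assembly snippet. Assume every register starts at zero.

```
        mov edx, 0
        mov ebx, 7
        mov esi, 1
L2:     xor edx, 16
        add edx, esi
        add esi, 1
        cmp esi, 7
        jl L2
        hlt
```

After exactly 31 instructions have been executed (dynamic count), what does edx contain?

21

mov edx, 0 → edx=0
mov ebx, 7 → ebx=7
mov esi, 1 → esi=1
xor edx, 16 → edx=0^16=16
add edx, esi → edx=16+1=17
add esi, 1 → esi=1+1=2
cmp esi, 7  (cmp 2,7)
jl L2: taken
xor edx, 16 → edx=17^16=1
add edx, esi → edx=1+2=3
add esi, 1 → esi=2+1=3
cmp esi, 7  (cmp 3,7)
jl L2: taken
xor edx, 16 → edx=3^16=19
add edx, esi → edx=19+3=22
add esi, 1 → esi=3+1=4
cmp esi, 7  (cmp 4,7)
jl L2: taken
xor edx, 16 → edx=22^16=6
add edx, esi → edx=6+4=10
add esi, 1 → esi=4+1=5
cmp esi, 7  (cmp 5,7)
jl L2: taken
xor edx, 16 → edx=10^16=26
add edx, esi → edx=26+5=31
add esi, 1 → esi=5+1=6
cmp esi, 7  (cmp 6,7)
jl L2: taken
xor edx, 16 → edx=31^16=15
add edx, esi → edx=15+6=21
add esi, 1 → esi=6+1=7
After step 31: edx = 21.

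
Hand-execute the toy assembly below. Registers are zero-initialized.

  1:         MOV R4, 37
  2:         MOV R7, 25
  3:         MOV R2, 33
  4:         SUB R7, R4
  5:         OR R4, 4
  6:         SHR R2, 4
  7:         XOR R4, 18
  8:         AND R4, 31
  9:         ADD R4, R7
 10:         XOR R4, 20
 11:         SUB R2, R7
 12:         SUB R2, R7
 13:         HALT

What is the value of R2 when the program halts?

26

after MOV R4, 37: R4=37
after MOV R7, 25: R7=25
after MOV R2, 33: R2=33
after SUB R7, R4: R7=25-37=-12
after OR R4, 4: R4=37|4=37
after SHR R2, 4: R2=33>>4=2
after XOR R4, 18: R4=37^18=55
after AND R4, 31: R4=55&31=23
after ADD R4, R7: R4=23+(-12)=11
after XOR R4, 20: R4=11^20=31
after SUB R2, R7: R2=2-(-12)=14
after SUB R2, R7: R2=14-(-12)=26
halt.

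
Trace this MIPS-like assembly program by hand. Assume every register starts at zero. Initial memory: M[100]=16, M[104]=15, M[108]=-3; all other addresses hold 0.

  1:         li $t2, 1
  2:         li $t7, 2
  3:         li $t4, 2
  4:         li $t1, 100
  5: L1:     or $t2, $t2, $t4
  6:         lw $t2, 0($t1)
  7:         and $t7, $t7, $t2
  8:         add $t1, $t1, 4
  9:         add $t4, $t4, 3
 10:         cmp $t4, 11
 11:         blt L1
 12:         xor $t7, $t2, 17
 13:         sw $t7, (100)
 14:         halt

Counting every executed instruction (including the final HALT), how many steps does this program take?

28

li $t2, 1 → $t2=1
li $t7, 2 → $t7=2
li $t4, 2 → $t4=2
li $t1, 100 → $t1=100
or $t2, $t2, $t4 → $t2=1|2=3
lw $t2, 0($t1) → $t2=M[100]=16
and $t7, $t7, $t2 → $t7=2&16=0
add $t1, $t1, 4 → $t1=100+4=104
add $t4, $t4, 3 → $t4=2+3=5
cmp $t4, 11  (cmp 5,11)
blt L1: taken
or $t2, $t2, $t4 → $t2=16|5=21
lw $t2, 0($t1) → $t2=M[104]=15
and $t7, $t7, $t2 → $t7=0&15=0
add $t1, $t1, 4 → $t1=104+4=108
add $t4, $t4, 3 → $t4=5+3=8
cmp $t4, 11  (cmp 8,11)
blt L1: taken
or $t2, $t2, $t4 → $t2=15|8=15
lw $t2, 0($t1) → $t2=M[108]=-3
and $t7, $t7, $t2 → $t7=0&(-3)=0
add $t1, $t1, 4 → $t1=108+4=112
add $t4, $t4, 3 → $t4=8+3=11
cmp $t4, 11  (cmp 11,11)
blt L1: not taken
xor $t7, $t2, 17 → $t7=(-3)^17=-20
sw $t7, (100) → M[100]=-20
halt.
Total executed instructions: 28.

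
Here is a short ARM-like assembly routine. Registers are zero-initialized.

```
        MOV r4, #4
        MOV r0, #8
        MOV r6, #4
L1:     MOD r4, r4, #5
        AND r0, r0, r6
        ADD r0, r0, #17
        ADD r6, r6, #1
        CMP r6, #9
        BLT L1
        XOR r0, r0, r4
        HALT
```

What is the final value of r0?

r4=4
r0=8
r6=4
r4=4%5=4
r0=8&4=0
r0=0+17=17
r6=4+1=5
CMP r6, #9  (cmp 5,9)
BLT L1: taken
r4=4%5=4
r0=17&5=1
r0=1+17=18
r6=5+1=6
CMP r6, #9  (cmp 6,9)
BLT L1: taken
r4=4%5=4
r0=18&6=2
r0=2+17=19
r6=6+1=7
CMP r6, #9  (cmp 7,9)
BLT L1: taken
r4=4%5=4
r0=19&7=3
r0=3+17=20
r6=7+1=8
CMP r6, #9  (cmp 8,9)
BLT L1: taken
r4=4%5=4
r0=20&8=0
r0=0+17=17
r6=8+1=9
CMP r6, #9  (cmp 9,9)
BLT L1: not taken
r0=17^4=21
halt.

21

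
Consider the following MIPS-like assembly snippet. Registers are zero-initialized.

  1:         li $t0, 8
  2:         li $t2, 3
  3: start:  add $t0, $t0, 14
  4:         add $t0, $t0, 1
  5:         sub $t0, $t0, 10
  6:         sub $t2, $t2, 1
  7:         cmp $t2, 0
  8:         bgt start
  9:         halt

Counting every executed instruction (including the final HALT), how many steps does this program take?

21

$t0=8
$t2=3
$t0=8+14=22
$t0=22+1=23
$t0=23-10=13
$t2=3-1=2
cmp $t2, 0  (cmp 2,0)
bgt start: taken
$t0=13+14=27
$t0=27+1=28
$t0=28-10=18
$t2=2-1=1
cmp $t2, 0  (cmp 1,0)
bgt start: taken
$t0=18+14=32
$t0=32+1=33
$t0=33-10=23
$t2=1-1=0
cmp $t2, 0  (cmp 0,0)
bgt start: not taken
halt.
Total executed instructions: 21.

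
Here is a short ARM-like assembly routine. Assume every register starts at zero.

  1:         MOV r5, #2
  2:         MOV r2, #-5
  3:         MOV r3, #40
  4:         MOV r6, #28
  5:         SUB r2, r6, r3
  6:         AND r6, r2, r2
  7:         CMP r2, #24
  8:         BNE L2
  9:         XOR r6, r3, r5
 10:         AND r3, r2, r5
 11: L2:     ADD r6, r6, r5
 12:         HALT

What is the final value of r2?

after MOV r5, #2: r5=2
after MOV r2, #-5: r2=-5
after MOV r3, #40: r3=40
after MOV r6, #28: r6=28
after SUB r2, r6, r3: r2=28-40=-12
after AND r6, r2, r2: r6=(-12)&(-12)=-12
CMP r2, #24  (cmp -12,24)
BNE L2: taken
after ADD r6, r6, r5: r6=(-12)+2=-10
halt.

-12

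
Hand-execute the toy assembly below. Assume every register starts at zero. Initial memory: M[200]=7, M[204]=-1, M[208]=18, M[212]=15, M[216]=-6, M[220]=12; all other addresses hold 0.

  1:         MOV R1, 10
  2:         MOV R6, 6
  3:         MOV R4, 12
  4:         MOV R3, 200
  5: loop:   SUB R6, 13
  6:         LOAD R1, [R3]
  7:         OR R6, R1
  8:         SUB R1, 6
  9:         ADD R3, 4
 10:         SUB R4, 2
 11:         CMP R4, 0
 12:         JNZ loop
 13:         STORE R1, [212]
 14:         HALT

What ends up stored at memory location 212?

6

after MOV R1, 10: R1=10
after MOV R6, 6: R6=6
after MOV R4, 12: R4=12
after MOV R3, 200: R3=200
after SUB R6, 13: R6=6-13=-7
after LOAD R1, [R3]: R1=M[200]=7
after OR R6, R1: R6=(-7)|7=-1
after SUB R1, 6: R1=7-6=1
after ADD R3, 4: R3=200+4=204
after SUB R4, 2: R4=12-2=10
CMP R4, 0  (cmp 10,0)
JNZ loop: taken
after SUB R6, 13: R6=(-1)-13=-14
after LOAD R1, [R3]: R1=M[204]=-1
after OR R6, R1: R6=(-14)|(-1)=-1
after SUB R1, 6: R1=(-1)-6=-7
after ADD R3, 4: R3=204+4=208
after SUB R4, 2: R4=10-2=8
CMP R4, 0  (cmp 8,0)
JNZ loop: taken
after SUB R6, 13: R6=(-1)-13=-14
after LOAD R1, [R3]: R1=M[208]=18
after OR R6, R1: R6=(-14)|18=-14
after SUB R1, 6: R1=18-6=12
after ADD R3, 4: R3=208+4=212
after SUB R4, 2: R4=8-2=6
CMP R4, 0  (cmp 6,0)
JNZ loop: taken
after SUB R6, 13: R6=(-14)-13=-27
after LOAD R1, [R3]: R1=M[212]=15
after OR R6, R1: R6=(-27)|15=-17
after SUB R1, 6: R1=15-6=9
after ADD R3, 4: R3=212+4=216
after SUB R4, 2: R4=6-2=4
CMP R4, 0  (cmp 4,0)
JNZ loop: taken
after SUB R6, 13: R6=(-17)-13=-30
after LOAD R1, [R3]: R1=M[216]=-6
after OR R6, R1: R6=(-30)|(-6)=-6
after SUB R1, 6: R1=(-6)-6=-12
after ADD R3, 4: R3=216+4=220
after SUB R4, 2: R4=4-2=2
CMP R4, 0  (cmp 2,0)
JNZ loop: taken
after SUB R6, 13: R6=(-6)-13=-19
after LOAD R1, [R3]: R1=M[220]=12
after OR R6, R1: R6=(-19)|12=-19
after SUB R1, 6: R1=12-6=6
after ADD R3, 4: R3=220+4=224
after SUB R4, 2: R4=2-2=0
CMP R4, 0  (cmp 0,0)
JNZ loop: not taken
STORE R1, [212] → M[212]=6
halt.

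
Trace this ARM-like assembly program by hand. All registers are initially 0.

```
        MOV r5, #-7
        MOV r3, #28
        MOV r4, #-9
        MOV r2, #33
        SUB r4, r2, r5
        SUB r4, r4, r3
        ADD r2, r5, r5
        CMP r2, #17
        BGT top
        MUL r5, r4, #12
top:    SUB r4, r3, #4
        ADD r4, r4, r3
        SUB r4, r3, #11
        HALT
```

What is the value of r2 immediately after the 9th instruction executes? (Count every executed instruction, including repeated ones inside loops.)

-14

after MOV r5, #-7: r5=-7
after MOV r3, #28: r3=28
after MOV r4, #-9: r4=-9
after MOV r2, #33: r2=33
after SUB r4, r2, r5: r4=33-(-7)=40
after SUB r4, r4, r3: r4=40-28=12
after ADD r2, r5, r5: r2=(-7)+(-7)=-14
CMP r2, #17  (cmp -14,17)
BGT top: not taken
After step 9: r2 = -14.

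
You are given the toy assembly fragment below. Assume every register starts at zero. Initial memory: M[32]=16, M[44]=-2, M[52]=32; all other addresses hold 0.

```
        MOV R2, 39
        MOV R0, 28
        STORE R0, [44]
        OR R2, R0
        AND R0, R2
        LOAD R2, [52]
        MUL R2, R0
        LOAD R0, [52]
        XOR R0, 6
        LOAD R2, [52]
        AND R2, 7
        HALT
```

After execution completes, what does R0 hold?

R2=39
R0=28
STORE R0, [44] → M[44]=28
R2=39|28=63
R0=28&63=28
R2=M[52]=32
R2=32*28=896
R0=M[52]=32
R0=32^6=38
R2=M[52]=32
R2=32&7=0
halt.

38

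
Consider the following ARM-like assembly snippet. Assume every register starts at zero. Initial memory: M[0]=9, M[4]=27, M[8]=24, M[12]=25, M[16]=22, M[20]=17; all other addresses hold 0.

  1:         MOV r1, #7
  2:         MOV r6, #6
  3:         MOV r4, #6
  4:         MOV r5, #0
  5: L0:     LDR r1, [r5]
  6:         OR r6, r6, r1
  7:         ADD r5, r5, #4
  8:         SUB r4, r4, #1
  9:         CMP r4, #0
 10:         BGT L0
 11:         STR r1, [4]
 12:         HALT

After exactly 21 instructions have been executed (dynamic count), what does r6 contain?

r1=7
r6=6
r4=6
r5=0
r1=M[0]=9
r6=6|9=15
r5=0+4=4
r4=6-1=5
CMP r4, #0  (cmp 5,0)
BGT L0: taken
r1=M[4]=27
r6=15|27=31
r5=4+4=8
r4=5-1=4
CMP r4, #0  (cmp 4,0)
BGT L0: taken
r1=M[8]=24
r6=31|24=31
r5=8+4=12
r4=4-1=3
CMP r4, #0  (cmp 3,0)
After step 21: r6 = 31.

31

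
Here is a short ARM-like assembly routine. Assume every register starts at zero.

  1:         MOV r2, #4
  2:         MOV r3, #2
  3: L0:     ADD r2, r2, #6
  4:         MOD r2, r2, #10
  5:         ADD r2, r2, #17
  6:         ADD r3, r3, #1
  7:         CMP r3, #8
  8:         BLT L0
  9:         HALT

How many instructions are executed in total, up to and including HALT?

39

MOV r2, #4 → r2=4
MOV r3, #2 → r3=2
ADD r2, r2, #6 → r2=4+6=10
MOD r2, r2, #10 → r2=10%10=0
ADD r2, r2, #17 → r2=0+17=17
ADD r3, r3, #1 → r3=2+1=3
CMP r3, #8  (cmp 3,8)
BLT L0: taken
ADD r2, r2, #6 → r2=17+6=23
MOD r2, r2, #10 → r2=23%10=3
ADD r2, r2, #17 → r2=3+17=20
ADD r3, r3, #1 → r3=3+1=4
CMP r3, #8  (cmp 4,8)
BLT L0: taken
ADD r2, r2, #6 → r2=20+6=26
MOD r2, r2, #10 → r2=26%10=6
ADD r2, r2, #17 → r2=6+17=23
ADD r3, r3, #1 → r3=4+1=5
CMP r3, #8  (cmp 5,8)
BLT L0: taken
ADD r2, r2, #6 → r2=23+6=29
MOD r2, r2, #10 → r2=29%10=9
ADD r2, r2, #17 → r2=9+17=26
ADD r3, r3, #1 → r3=5+1=6
CMP r3, #8  (cmp 6,8)
BLT L0: taken
ADD r2, r2, #6 → r2=26+6=32
MOD r2, r2, #10 → r2=32%10=2
ADD r2, r2, #17 → r2=2+17=19
ADD r3, r3, #1 → r3=6+1=7
CMP r3, #8  (cmp 7,8)
BLT L0: taken
ADD r2, r2, #6 → r2=19+6=25
MOD r2, r2, #10 → r2=25%10=5
ADD r2, r2, #17 → r2=5+17=22
ADD r3, r3, #1 → r3=7+1=8
CMP r3, #8  (cmp 8,8)
BLT L0: not taken
halt.
Total executed instructions: 39.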